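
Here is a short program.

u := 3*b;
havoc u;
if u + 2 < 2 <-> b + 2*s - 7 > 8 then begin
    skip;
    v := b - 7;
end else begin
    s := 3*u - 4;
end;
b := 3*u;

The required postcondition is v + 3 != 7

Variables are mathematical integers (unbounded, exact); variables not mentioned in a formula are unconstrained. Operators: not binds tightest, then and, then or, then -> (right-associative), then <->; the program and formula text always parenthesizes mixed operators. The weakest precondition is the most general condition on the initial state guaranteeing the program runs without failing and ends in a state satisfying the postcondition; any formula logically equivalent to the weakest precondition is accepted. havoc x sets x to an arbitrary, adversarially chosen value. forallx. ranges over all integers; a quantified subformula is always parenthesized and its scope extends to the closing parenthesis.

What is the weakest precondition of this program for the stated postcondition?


Working backward. After the program, the postcondition v + 3 != 7 must hold; in canonical form it is v != 4.
Before b := 3*u: v != 4
Then branch requires b != 11; else branch requires v != 4.
Before the if: ((u < 0 <-> b + 2*s > 15) -> b != 11) and ((not (u < 0 <-> b + 2*s > 15)) -> v != 4)
Before havoc u: forall u_1. (((u_1 < 0 <-> b + 2*s > 15) -> b != 11) and ((not (u_1 < 0 <-> b + 2*s > 15)) -> v != 4))
Before u := 3*b: forall u_1. (((u_1 < 0 <-> b + 2*s > 15) -> b != 11) and ((not (u_1 < 0 <-> b + 2*s > 15)) -> v != 4))
Answer: WP = forall u_1. (((u_1 < 0 <-> b + 2*s > 15) -> b != 11) and ((not (u_1 < 0 <-> b + 2*s > 15)) -> v != 4))


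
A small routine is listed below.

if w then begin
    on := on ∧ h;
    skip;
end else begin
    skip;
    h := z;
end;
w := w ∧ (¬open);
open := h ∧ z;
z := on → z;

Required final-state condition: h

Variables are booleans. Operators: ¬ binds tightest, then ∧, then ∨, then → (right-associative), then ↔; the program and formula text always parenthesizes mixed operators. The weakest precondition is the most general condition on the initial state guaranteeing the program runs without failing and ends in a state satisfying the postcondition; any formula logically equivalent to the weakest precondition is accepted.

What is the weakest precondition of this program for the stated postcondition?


Working backward. After the program, h must hold.
Before z := on → z: h
Before open := h ∧ z: h
Before w := w ∧ (¬open): h
Then branch requires h; else branch requires z.
Before the if: (w → h) ∧ ((¬w) → z)
Answer: WP = (w → h) ∧ ((¬w) → z)


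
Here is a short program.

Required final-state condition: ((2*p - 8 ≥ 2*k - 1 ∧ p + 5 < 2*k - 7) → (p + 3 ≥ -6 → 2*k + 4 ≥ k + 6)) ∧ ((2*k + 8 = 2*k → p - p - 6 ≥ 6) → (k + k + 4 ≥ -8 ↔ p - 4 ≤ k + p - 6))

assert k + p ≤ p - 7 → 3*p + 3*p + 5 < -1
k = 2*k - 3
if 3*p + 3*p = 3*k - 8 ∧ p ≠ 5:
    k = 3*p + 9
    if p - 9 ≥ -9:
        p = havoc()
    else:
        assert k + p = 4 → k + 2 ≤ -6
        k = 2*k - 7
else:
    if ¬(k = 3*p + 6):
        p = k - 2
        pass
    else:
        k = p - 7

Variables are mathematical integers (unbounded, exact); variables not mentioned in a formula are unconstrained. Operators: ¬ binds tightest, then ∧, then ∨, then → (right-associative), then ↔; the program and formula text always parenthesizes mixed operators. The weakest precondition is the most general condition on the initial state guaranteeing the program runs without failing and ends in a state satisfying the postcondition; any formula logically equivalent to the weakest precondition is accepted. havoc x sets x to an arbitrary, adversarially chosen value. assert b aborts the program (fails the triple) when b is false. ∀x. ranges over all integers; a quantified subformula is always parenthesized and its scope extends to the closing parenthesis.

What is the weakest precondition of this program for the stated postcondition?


Working backward. After the program, the postcondition ((2*p - 8 ≥ 2*k - 1 ∧ p + 5 < 2*k - 7) → (p + 3 ≥ -6 → 2*k + 4 ≥ k + 6)) ∧ ((2*k + 8 = 2*k → p - p - 6 ≥ 6) → (k + k + 4 ≥ -8 ↔ p - 4 ≤ k + p - 6)) must hold; in canonical form it is ((2*p ≥ 2*k + 7 ∧ p < 2*k - 12) → (p ≥ -9 → k ≥ 2)) ∧ (2*k ≥ -12 ↔ k ≥ 2).
Then branch requires (p ≥ 0 → (∀p_1. (((2*p_1 ≥ 6*p + 25 ∧ p_1 < 6*p + 6) → (p_1 ≥ -9 → 3*p ≥ -7)) ∧ (6*p ≥ -30 ↔ 3*p ≥ -7)))) ∧ ((¬(p ≥ 0)) → ((4*p = -5 → 3*p ≤ -17) ∧ ((10*p ≤ -29 ∧ 11*p > -10) → (p ≥ -9 → 6*p ≥ -9)) ∧ (12*p ≥ -34 ↔ 6*p ≥ -9))); else branch requires ((¬(k = 3*p + 6)) → (2*k ≥ -12 ↔ k ≥ 2)) ∧ (k = 3*p + 6 → ((p > 26 → (p ≥ -9 → p ≥ 9)) ∧ (2*p ≥ 2 ↔ p ≥ 9))).
Before the if: ((6*p = 3*k - 8 ∧ p ≠ 5) → ((p ≥ 0 → (∀p_1. (((2*p_1 ≥ 6*p + 25 ∧ p_1 < 6*p + 6) → (p_1 ≥ -9 → 3*p ≥ -7)) ∧ (6*p ≥ -30 ↔ 3*p ≥ -7)))) ∧ ((¬(p ≥ 0)) → ((4*p = -5 → 3*p ≤ -17) ∧ ((10*p ≤ -29 ∧ 11*p > -10) → (p ≥ -9 → 6*p ≥ -9)) ∧ (12*p ≥ -34 ↔ 6*p ≥ -9))))) ∧ ((¬(6*p = 3*k - 8 ∧ p ≠ 5)) → (((¬(k = 3*p + 6)) → (2*k ≥ -12 ↔ k ≥ 2)) ∧ (k = 3*p + 6 → ((p > 26 → (p ≥ -9 → p ≥ 9)) ∧ (2*p ≥ 2 ↔ p ≥ 9)))))
Before k := 2*k - 3: ((6*p = 6*k - 17 ∧ p ≠ 5) → ((p ≥ 0 → (∀p_1. (((2*p_1 ≥ 6*p + 25 ∧ p_1 < 6*p + 6) → (p_1 ≥ -9 → 3*p ≥ -7)) ∧ (6*p ≥ -30 ↔ 3*p ≥ -7)))) ∧ ((¬(p ≥ 0)) → ((4*p = -5 → 3*p ≤ -17) ∧ ((10*p ≤ -29 ∧ 11*p > -10) → (p ≥ -9 → 6*p ≥ -9)) ∧ (12*p ≥ -34 ↔ 6*p ≥ -9))))) ∧ ((¬(6*p = 6*k - 17 ∧ p ≠ 5)) → (((¬(2*k = 3*p + 9)) → (4*k ≥ -6 ↔ 2*k ≥ 5)) ∧ (2*k = 3*p + 9 → ((p > 26 → (p ≥ -9 → p ≥ 9)) ∧ (2*p ≥ 2 ↔ p ≥ 9)))))
Before assert k + p ≤ p - 7 → 3*p + 3*p + 5 < -1: (k ≤ -7 → 6*p < -6) ∧ ((6*p = 6*k - 17 ∧ p ≠ 5) → ((p ≥ 0 → (∀p_1. (((2*p_1 ≥ 6*p + 25 ∧ p_1 < 6*p + 6) → (p_1 ≥ -9 → 3*p ≥ -7)) ∧ (6*p ≥ -30 ↔ 3*p ≥ -7)))) ∧ ((¬(p ≥ 0)) → ((4*p = -5 → 3*p ≤ -17) ∧ ((10*p ≤ -29 ∧ 11*p > -10) → (p ≥ -9 → 6*p ≥ -9)) ∧ (12*p ≥ -34 ↔ 6*p ≥ -9))))) ∧ ((¬(6*p = 6*k - 17 ∧ p ≠ 5)) → (((¬(2*k = 3*p + 9)) → (4*k ≥ -6 ↔ 2*k ≥ 5)) ∧ (2*k = 3*p + 9 → ((p > 26 → (p ≥ -9 → p ≥ 9)) ∧ (2*p ≥ 2 ↔ p ≥ 9)))))
Answer: WP = (k ≤ -7 → 6*p < -6) ∧ ((6*p = 6*k - 17 ∧ p ≠ 5) → ((p ≥ 0 → (∀p_1. (((2*p_1 ≥ 6*p + 25 ∧ p_1 < 6*p + 6) → (p_1 ≥ -9 → 3*p ≥ -7)) ∧ (6*p ≥ -30 ↔ 3*p ≥ -7)))) ∧ ((¬(p ≥ 0)) → ((4*p = -5 → 3*p ≤ -17) ∧ ((10*p ≤ -29 ∧ 11*p > -10) → (p ≥ -9 → 6*p ≥ -9)) ∧ (12*p ≥ -34 ↔ 6*p ≥ -9))))) ∧ ((¬(6*p = 6*k - 17 ∧ p ≠ 5)) → (((¬(2*k = 3*p + 9)) → (4*k ≥ -6 ↔ 2*k ≥ 5)) ∧ (2*k = 3*p + 9 → ((p > 26 → (p ≥ -9 → p ≥ 9)) ∧ (2*p ≥ 2 ↔ p ≥ 9)))))


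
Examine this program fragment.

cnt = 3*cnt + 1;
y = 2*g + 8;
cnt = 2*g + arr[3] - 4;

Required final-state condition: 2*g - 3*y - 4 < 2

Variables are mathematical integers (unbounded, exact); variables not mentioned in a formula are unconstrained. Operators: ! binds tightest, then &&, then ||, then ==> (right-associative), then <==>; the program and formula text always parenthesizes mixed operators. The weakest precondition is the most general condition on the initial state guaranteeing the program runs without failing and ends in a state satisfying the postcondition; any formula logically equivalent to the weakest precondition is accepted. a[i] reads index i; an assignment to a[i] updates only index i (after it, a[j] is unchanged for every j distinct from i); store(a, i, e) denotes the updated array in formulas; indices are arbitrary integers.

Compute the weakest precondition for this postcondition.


Working backward. After the program, the postcondition 2*g - 3*y - 4 < 2 must hold; in canonical form it is 2*g < 3*y + 6.
Before cnt := 2*g + arr[3] - 4: 2*g < 3*y + 6
Before y := 2*g + 8: 4*g > -30
Before cnt := 3*cnt + 1: 4*g > -30
Answer: WP = 4*g > -30


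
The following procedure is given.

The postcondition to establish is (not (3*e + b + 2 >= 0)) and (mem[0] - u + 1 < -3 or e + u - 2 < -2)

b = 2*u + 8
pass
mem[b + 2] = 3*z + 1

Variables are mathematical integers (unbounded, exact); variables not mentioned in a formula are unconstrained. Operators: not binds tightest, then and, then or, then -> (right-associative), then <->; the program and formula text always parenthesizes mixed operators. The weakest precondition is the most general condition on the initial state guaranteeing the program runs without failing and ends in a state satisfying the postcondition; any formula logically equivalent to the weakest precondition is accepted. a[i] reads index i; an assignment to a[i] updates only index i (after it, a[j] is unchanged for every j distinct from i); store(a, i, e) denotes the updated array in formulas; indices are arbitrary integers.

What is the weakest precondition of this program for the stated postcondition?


Working backward. After the program, the postcondition (not (3*e + b + 2 >= 0)) and (mem[0] - u + 1 < -3 or e + u - 2 < -2) must hold; in canonical form it is (not (b + 3*e >= -2)) and (mem[0] < u - 4 or e + u < 0).
Before mem[b + 2] := 3*z + 1: (not (b + 3*e >= -2)) and (store(mem, b + 2, 3*z + 1)[0] < u - 4 or e + u < 0)
Before skip: (not (b + 3*e >= -2)) and (store(mem, b + 2, 3*z + 1)[0] < u - 4 or e + u < 0)
Before b := 2*u + 8: (not (3*e + 2*u >= -10)) and (store(mem, 2*u + 10, 3*z + 1)[0] < u - 4 or e + u < 0)
Answer: WP = (not (3*e + 2*u >= -10)) and (store(mem, 2*u + 10, 3*z + 1)[0] < u - 4 or e + u < 0)


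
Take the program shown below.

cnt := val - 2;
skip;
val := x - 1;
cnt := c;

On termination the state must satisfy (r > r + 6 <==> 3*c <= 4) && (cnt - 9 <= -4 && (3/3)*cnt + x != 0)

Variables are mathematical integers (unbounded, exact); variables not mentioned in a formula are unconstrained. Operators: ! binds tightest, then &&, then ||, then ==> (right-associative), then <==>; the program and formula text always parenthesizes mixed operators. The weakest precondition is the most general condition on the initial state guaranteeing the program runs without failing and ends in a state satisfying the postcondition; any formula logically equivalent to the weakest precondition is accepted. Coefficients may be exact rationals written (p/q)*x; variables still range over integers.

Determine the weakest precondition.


Working backward. After the program, the postcondition (r > r + 6 <==> 3*c <= 4) && (cnt - 9 <= -4 && (3/3)*cnt + x != 0) must hold; in canonical form it is (!(3*c <= 4)) && cnt <= 5 && cnt + x != 0.
Before cnt := c: (!(3*c <= 4)) && c <= 5 && c + x != 0
Before val := x - 1: (!(3*c <= 4)) && c <= 5 && c + x != 0
Before skip: (!(3*c <= 4)) && c <= 5 && c + x != 0
Before cnt := val - 2: (!(3*c <= 4)) && c <= 5 && c + x != 0
Answer: WP = (!(3*c <= 4)) && c <= 5 && c + x != 0


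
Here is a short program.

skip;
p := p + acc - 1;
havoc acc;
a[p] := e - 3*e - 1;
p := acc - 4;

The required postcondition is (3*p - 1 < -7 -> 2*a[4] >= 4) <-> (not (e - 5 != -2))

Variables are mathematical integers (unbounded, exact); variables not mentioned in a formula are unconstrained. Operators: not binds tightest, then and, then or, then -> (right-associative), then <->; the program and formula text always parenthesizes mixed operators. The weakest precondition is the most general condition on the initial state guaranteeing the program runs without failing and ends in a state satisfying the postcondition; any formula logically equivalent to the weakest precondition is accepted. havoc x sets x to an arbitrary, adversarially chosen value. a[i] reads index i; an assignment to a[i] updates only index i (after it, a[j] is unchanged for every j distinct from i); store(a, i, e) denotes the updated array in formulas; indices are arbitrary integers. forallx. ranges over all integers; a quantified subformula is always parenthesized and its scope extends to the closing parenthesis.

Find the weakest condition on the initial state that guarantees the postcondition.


Working backward. After the program, the postcondition (3*p - 1 < -7 -> 2*a[4] >= 4) <-> (not (e - 5 != -2)) must hold; in canonical form it is (3*p < -6 -> 2*a[4] >= 4) <-> (not (e != 3)).
Before p := acc - 4: (3*acc < 6 -> 2*a[4] >= 4) <-> (not (e != 3))
Before a[p] := e - 3*e - 1: (3*acc < 6 -> 2*store(a, p, -2*e - 1)[4] >= 4) <-> (not (e != 3))
Before havoc acc: forall acc_1. ((3*acc_1 < 6 -> 2*store(a, p, -2*e - 1)[4] >= 4) <-> (not (e != 3)))
Before p := p + acc - 1: forall acc_1. ((3*acc_1 < 6 -> 2*store(a, acc + p - 1, -2*e - 1)[4] >= 4) <-> (not (e != 3)))
Before skip: forall acc_1. ((3*acc_1 < 6 -> 2*store(a, acc + p - 1, -2*e - 1)[4] >= 4) <-> (not (e != 3)))
Answer: WP = forall acc_1. ((3*acc_1 < 6 -> 2*store(a, acc + p - 1, -2*e - 1)[4] >= 4) <-> (not (e != 3)))


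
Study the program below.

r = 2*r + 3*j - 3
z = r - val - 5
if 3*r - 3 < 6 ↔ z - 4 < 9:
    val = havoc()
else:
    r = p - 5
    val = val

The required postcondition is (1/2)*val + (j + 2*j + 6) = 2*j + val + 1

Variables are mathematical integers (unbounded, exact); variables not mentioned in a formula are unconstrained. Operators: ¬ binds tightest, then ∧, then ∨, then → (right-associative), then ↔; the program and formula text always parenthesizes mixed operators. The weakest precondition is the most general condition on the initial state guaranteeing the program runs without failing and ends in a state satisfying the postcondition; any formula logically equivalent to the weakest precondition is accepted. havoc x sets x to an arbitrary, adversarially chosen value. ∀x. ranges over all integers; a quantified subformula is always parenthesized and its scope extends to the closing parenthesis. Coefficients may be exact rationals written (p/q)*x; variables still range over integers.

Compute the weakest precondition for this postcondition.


Working backward. After the program, the postcondition (1/2)*val + (j + 2*j + 6) = 2*j + val + 1 must hold; in canonical form it is j = (1/2)*val - 5.
Then branch requires ∀val_1. j = (1/2)*val_1 - 5; else branch requires j = (1/2)*val - 5.
Before the if: ((3*r < 9 ↔ z < 13) → (∀val_1. j = (1/2)*val_1 - 5)) ∧ ((¬(3*r < 9 ↔ z < 13)) → j = (1/2)*val - 5)
Before z := r - val - 5: ((3*r < 9 ↔ r < val + 18) → (∀val_1. j = (1/2)*val_1 - 5)) ∧ ((¬(3*r < 9 ↔ r < val + 18)) → j = (1/2)*val - 5)
Before r := 2*r + 3*j - 3: ((9*j + 6*r < 18 ↔ 3*j + 2*r < val + 21) → (∀val_1. j = (1/2)*val_1 - 5)) ∧ ((¬(9*j + 6*r < 18 ↔ 3*j + 2*r < val + 21)) → j = (1/2)*val - 5)
Answer: WP = ((9*j + 6*r < 18 ↔ 3*j + 2*r < val + 21) → (∀val_1. j = (1/2)*val_1 - 5)) ∧ ((¬(9*j + 6*r < 18 ↔ 3*j + 2*r < val + 21)) → j = (1/2)*val - 5)


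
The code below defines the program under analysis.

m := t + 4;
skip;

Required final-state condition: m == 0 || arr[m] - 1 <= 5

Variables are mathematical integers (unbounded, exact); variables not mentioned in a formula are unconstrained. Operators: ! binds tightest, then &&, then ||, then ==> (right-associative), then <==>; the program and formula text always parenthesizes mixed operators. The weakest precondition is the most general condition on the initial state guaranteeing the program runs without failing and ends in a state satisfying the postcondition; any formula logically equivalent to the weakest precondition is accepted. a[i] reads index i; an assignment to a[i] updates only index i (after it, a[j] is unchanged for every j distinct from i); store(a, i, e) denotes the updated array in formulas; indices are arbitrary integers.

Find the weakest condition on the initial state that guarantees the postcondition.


Working backward. After the program, the postcondition m == 0 || arr[m] - 1 <= 5 must hold; in canonical form it is m == 0 || arr[m] <= 6.
Before skip: m == 0 || arr[m] <= 6
Before m := t + 4: t == -4 || arr[t + 4] <= 6
Answer: WP = t == -4 || arr[t + 4] <= 6


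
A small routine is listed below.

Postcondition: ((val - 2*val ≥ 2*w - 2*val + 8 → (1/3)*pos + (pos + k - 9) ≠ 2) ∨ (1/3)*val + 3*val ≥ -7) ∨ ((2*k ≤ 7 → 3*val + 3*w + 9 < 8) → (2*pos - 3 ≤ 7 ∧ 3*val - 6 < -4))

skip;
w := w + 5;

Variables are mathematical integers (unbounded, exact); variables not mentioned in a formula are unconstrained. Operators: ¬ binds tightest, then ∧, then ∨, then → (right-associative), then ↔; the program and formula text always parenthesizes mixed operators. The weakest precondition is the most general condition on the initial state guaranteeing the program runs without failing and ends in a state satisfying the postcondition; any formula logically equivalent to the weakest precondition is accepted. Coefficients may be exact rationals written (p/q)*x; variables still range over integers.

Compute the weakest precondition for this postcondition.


Working backward. After the program, the postcondition ((val - 2*val ≥ 2*w - 2*val + 8 → (1/3)*pos + (pos + k - 9) ≠ 2) ∨ (1/3)*val + 3*val ≥ -7) ∨ ((2*k ≤ 7 → 3*val + 3*w + 9 < 8) → (2*pos - 3 ≤ 7 ∧ 3*val - 6 < -4)) must hold; in canonical form it is (val ≥ 2*w + 8 → k + (4/3)*pos ≠ 11) ∨ (10/3)*val ≥ -7 ∨ ((2*k ≤ 7 → 3*val + 3*w < -1) → (2*pos ≤ 10 ∧ 3*val < 2)).
Before w := w + 5: (val ≥ 2*w + 18 → k + (4/3)*pos ≠ 11) ∨ (10/3)*val ≥ -7 ∨ ((2*k ≤ 7 → 3*val + 3*w < -16) → (2*pos ≤ 10 ∧ 3*val < 2))
Before skip: (val ≥ 2*w + 18 → k + (4/3)*pos ≠ 11) ∨ (10/3)*val ≥ -7 ∨ ((2*k ≤ 7 → 3*val + 3*w < -16) → (2*pos ≤ 10 ∧ 3*val < 2))
Answer: WP = (val ≥ 2*w + 18 → k + (4/3)*pos ≠ 11) ∨ (10/3)*val ≥ -7 ∨ ((2*k ≤ 7 → 3*val + 3*w < -16) → (2*pos ≤ 10 ∧ 3*val < 2))


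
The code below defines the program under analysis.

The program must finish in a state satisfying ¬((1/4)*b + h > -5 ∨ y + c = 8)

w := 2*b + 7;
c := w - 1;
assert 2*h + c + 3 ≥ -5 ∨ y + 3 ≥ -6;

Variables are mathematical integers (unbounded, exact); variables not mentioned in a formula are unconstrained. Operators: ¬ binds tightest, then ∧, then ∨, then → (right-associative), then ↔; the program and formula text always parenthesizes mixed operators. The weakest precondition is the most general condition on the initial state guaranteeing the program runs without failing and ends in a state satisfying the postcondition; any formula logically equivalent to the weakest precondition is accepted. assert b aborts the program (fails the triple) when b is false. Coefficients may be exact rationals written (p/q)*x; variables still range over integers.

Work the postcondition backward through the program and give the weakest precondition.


Working backward. After the program, the postcondition ¬((1/4)*b + h > -5 ∨ y + c = 8) must hold; in canonical form it is ¬((1/4)*b + h > -5 ∨ c + y = 8).
Before assert 2*h + c + 3 ≥ -5 ∨ y + 3 ≥ -6: (c + 2*h ≥ -8 ∨ y ≥ -9) ∧ (¬((1/4)*b + h > -5 ∨ c + y = 8))
Before c := w - 1: (2*h + w ≥ -7 ∨ y ≥ -9) ∧ (¬((1/4)*b + h > -5 ∨ w + y = 9))
Before w := 2*b + 7: (2*b + 2*h ≥ -14 ∨ y ≥ -9) ∧ (¬((1/4)*b + h > -5 ∨ 2*b + y = 2))
Answer: WP = (2*b + 2*h ≥ -14 ∨ y ≥ -9) ∧ (¬((1/4)*b + h > -5 ∨ 2*b + y = 2))


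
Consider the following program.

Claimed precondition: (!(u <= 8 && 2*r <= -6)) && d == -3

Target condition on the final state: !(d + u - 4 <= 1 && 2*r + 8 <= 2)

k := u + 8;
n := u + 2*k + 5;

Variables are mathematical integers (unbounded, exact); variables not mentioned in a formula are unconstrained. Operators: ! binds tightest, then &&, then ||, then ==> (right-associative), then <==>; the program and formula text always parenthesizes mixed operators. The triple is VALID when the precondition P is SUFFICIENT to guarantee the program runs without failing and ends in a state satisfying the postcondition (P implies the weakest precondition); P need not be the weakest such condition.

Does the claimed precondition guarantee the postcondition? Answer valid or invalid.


Working backward. After the program, the postcondition !(d + u - 4 <= 1 && 2*r + 8 <= 2) must hold; in canonical form it is !(d + u <= 5 && 2*r <= -6).
Before n := u + 2*k + 5: !(d + u <= 5 && 2*r <= -6)
Before k := u + 8: !(d + u <= 5 && 2*r <= -6)
The weakest precondition is !(d + u <= 5 && 2*r <= -6).
Check whether (!(u <= 8 && 2*r <= -6)) && d == -3 implies it.
Every state satisfying the precondition satisfies the weakest precondition: the implication holds.
Answer: valid


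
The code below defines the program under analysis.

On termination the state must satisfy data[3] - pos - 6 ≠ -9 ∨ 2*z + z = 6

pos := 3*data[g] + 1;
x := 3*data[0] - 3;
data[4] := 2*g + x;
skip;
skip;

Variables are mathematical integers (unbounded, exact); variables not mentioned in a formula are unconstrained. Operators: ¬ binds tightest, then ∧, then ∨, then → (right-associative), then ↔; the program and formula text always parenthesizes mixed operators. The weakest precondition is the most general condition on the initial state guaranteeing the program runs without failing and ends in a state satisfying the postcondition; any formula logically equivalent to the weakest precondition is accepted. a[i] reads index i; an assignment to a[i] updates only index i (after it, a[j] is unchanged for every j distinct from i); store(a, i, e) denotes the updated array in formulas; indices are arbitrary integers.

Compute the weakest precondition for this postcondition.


Working backward. After the program, the postcondition data[3] - pos - 6 ≠ -9 ∨ 2*z + z = 6 must hold; in canonical form it is data[3] ≠ pos - 3 ∨ 3*z = 6.
Before skip: data[3] ≠ pos - 3 ∨ 3*z = 6
Before skip: data[3] ≠ pos - 3 ∨ 3*z = 6
Before data[4] := 2*g + x: data[3] ≠ pos - 3 ∨ 3*z = 6
Before x := 3*data[0] - 3: data[3] ≠ pos - 3 ∨ 3*z = 6
Before pos := 3*data[g] + 1: data[3] ≠ 3*data[g] - 2 ∨ 3*z = 6
Answer: WP = data[3] ≠ 3*data[g] - 2 ∨ 3*z = 6


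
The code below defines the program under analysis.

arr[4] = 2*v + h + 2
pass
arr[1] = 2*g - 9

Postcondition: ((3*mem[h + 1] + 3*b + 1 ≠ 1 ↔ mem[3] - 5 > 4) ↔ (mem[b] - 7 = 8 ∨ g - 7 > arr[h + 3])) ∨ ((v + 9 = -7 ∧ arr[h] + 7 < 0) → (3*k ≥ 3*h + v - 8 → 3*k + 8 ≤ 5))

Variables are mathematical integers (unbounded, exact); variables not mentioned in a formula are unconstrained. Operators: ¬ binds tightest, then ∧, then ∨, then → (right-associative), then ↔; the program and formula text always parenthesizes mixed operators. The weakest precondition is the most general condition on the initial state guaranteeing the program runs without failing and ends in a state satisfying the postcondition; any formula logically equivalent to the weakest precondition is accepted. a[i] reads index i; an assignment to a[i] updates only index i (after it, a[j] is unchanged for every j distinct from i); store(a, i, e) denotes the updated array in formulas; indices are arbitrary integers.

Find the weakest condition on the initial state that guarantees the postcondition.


Working backward. After the program, the postcondition ((3*mem[h + 1] + 3*b + 1 ≠ 1 ↔ mem[3] - 5 > 4) ↔ (mem[b] - 7 = 8 ∨ g - 7 > arr[h + 3])) ∨ ((v + 9 = -7 ∧ arr[h] + 7 < 0) → (3*k ≥ 3*h + v - 8 → 3*k + 8 ≤ 5)) must hold; in canonical form it is ((3*mem[h + 1] + 3*b ≠ 0 ↔ mem[3] > 9) ↔ (mem[b] = 15 ∨ g > arr[h + 3] + 7)) ∨ ((v = -16 ∧ arr[h] < -7) → (3*k ≥ 3*h + v - 8 → 3*k ≤ -3)).
Before arr[1] := 2*g - 9: ((3*mem[h + 1] + 3*b ≠ 0 ↔ mem[3] > 9) ↔ (mem[b] = 15 ∨ g > store(arr, 1, 2*g - 9)[h + 3] + 7)) ∨ ((v = -16 ∧ store(arr, 1, 2*g - 9)[h] < -7) → (3*k ≥ 3*h + v - 8 → 3*k ≤ -3))
Before skip: ((3*mem[h + 1] + 3*b ≠ 0 ↔ mem[3] > 9) ↔ (mem[b] = 15 ∨ g > store(arr, 1, 2*g - 9)[h + 3] + 7)) ∨ ((v = -16 ∧ store(arr, 1, 2*g - 9)[h] < -7) → (3*k ≥ 3*h + v - 8 → 3*k ≤ -3))
Before arr[4] := 2*v + h + 2: ((3*mem[h + 1] + 3*b ≠ 0 ↔ mem[3] > 9) ↔ (mem[b] = 15 ∨ g > store(store(arr, 4, h + 2*v + 2), 1, 2*g - 9)[h + 3] + 7)) ∨ ((v = -16 ∧ store(store(arr, 4, h + 2*v + 2), 1, 2*g - 9)[h] < -7) → (3*k ≥ 3*h + v - 8 → 3*k ≤ -3))
Answer: WP = ((3*mem[h + 1] + 3*b ≠ 0 ↔ mem[3] > 9) ↔ (mem[b] = 15 ∨ g > store(store(arr, 4, h + 2*v + 2), 1, 2*g - 9)[h + 3] + 7)) ∨ ((v = -16 ∧ store(store(arr, 4, h + 2*v + 2), 1, 2*g - 9)[h] < -7) → (3*k ≥ 3*h + v - 8 → 3*k ≤ -3))


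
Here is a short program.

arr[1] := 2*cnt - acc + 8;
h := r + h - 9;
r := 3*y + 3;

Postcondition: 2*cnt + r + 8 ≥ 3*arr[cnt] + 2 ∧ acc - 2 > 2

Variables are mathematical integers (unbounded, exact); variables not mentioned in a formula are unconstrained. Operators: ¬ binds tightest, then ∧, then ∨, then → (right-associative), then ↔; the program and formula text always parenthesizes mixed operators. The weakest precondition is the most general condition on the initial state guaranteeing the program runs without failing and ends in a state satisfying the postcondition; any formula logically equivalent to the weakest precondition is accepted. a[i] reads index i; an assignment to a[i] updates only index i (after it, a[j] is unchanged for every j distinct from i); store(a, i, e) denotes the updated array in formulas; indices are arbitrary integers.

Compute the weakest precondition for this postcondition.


Working backward. After the program, the postcondition 2*cnt + r + 8 ≥ 3*arr[cnt] + 2 ∧ acc - 2 > 2 must hold; in canonical form it is 2*cnt + r ≥ 3*arr[cnt] - 6 ∧ acc > 4.
Before r := 3*y + 3: 2*cnt + 3*y ≥ 3*arr[cnt] - 9 ∧ acc > 4
Before h := r + h - 9: 2*cnt + 3*y ≥ 3*arr[cnt] - 9 ∧ acc > 4
Before arr[1] := 2*cnt - acc + 8: 2*cnt + 3*y ≥ 3*store(arr, 1, -acc + 2*cnt + 8)[cnt] - 9 ∧ acc > 4
Answer: WP = 2*cnt + 3*y ≥ 3*store(arr, 1, -acc + 2*cnt + 8)[cnt] - 9 ∧ acc > 4


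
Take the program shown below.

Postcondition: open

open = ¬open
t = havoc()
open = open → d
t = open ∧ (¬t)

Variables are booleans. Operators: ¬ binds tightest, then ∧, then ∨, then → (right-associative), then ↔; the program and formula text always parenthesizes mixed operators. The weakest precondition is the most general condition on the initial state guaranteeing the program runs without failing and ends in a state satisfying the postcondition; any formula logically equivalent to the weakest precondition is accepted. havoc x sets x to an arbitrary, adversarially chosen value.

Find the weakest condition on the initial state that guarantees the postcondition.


Working backward. After the program, open must hold.
Before t := open ∧ (¬t): open
Before open := open → d: open → d
Before havoc t: open → d
Before open := ¬open: (¬open) → d
Answer: WP = (¬open) → d


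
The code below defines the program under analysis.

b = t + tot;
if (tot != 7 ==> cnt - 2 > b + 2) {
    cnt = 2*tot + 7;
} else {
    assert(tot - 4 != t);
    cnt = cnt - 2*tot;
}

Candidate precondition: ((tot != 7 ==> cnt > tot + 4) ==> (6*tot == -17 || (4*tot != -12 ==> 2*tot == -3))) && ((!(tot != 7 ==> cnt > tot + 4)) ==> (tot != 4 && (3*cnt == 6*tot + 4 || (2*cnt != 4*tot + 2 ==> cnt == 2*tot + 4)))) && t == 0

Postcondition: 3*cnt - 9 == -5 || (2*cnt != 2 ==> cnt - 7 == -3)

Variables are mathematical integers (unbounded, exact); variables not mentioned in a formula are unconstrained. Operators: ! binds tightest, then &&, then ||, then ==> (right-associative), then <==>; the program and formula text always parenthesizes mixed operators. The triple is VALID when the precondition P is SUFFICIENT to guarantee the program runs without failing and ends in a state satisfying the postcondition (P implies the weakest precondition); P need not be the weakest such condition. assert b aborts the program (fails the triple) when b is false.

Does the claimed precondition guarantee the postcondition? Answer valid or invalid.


Working backward. After the program, the postcondition 3*cnt - 9 == -5 || (2*cnt != 2 ==> cnt - 7 == -3) must hold; in canonical form it is 3*cnt == 4 || (2*cnt != 2 ==> cnt == 4).
Then branch requires 6*tot == -17 || (4*tot != -12 ==> 2*tot == -3); else branch requires tot != t + 4 && (3*cnt == 6*tot + 4 || (2*cnt != 4*tot + 2 ==> cnt == 2*tot + 4)).
Before the if: ((tot != 7 ==> cnt > b + 4) ==> (6*tot == -17 || (4*tot != -12 ==> 2*tot == -3))) && ((!(tot != 7 ==> cnt > b + 4)) ==> (tot != t + 4 && (3*cnt == 6*tot + 4 || (2*cnt != 4*tot + 2 ==> cnt == 2*tot + 4))))
Before b := t + tot: ((tot != 7 ==> cnt > t + tot + 4) ==> (6*tot == -17 || (4*tot != -12 ==> 2*tot == -3))) && ((!(tot != 7 ==> cnt > t + tot + 4)) ==> (tot != t + 4 && (3*cnt == 6*tot + 4 || (2*cnt != 4*tot + 2 ==> cnt == 2*tot + 4))))
The weakest precondition is ((tot != 7 ==> cnt > t + tot + 4) ==> (6*tot == -17 || (4*tot != -12 ==> 2*tot == -3))) && ((!(tot != 7 ==> cnt > t + tot + 4)) ==> (tot != t + 4 && (3*cnt == 6*tot + 4 || (2*cnt != 4*tot + 2 ==> cnt == 2*tot + 4)))).
Check whether ((tot != 7 ==> cnt > tot + 4) ==> (6*tot == -17 || (4*tot != -12 ==> 2*tot == -3))) && ((!(tot != 7 ==> cnt > tot + 4)) ==> (tot != 4 && (3*cnt == 6*tot + 4 || (2*cnt != 4*tot + 2 ==> cnt == 2*tot + 4)))) && t == 0 implies it.
Every state satisfying the precondition satisfies the weakest precondition: the implication holds.
Answer: valid


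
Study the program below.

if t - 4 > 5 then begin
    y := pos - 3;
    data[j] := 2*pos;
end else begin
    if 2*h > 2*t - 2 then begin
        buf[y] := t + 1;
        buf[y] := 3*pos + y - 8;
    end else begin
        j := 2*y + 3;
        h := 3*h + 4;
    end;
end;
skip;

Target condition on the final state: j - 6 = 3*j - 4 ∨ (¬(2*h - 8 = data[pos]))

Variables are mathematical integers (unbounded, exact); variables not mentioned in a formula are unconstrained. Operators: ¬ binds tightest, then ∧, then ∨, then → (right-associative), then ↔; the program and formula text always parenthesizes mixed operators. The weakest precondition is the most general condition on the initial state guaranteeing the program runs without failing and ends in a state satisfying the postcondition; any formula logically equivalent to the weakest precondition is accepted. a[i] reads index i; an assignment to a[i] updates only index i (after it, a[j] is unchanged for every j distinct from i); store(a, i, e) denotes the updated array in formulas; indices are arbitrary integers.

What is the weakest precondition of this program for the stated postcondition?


Working backward. After the program, the postcondition j - 6 = 3*j - 4 ∨ (¬(2*h - 8 = data[pos])) must hold; in canonical form it is 2*j = -2 ∨ (¬(2*h = data[pos] + 8)).
Before skip: 2*j = -2 ∨ (¬(2*h = data[pos] + 8))
Then branch requires 2*j = -2 ∨ (¬(2*h = store(data, j, 2*pos)[pos] + 8)); else branch requires (2*h > 2*t - 2 → (2*j = -2 ∨ (¬(2*h = data[pos] + 8)))) ∧ ((¬(2*h > 2*t - 2)) → (4*y = -8 ∨ (¬(6*h = data[pos])))).
Before the if: (t > 9 → (2*j = -2 ∨ (¬(2*h = store(data, j, 2*pos)[pos] + 8)))) ∧ ((¬(t > 9)) → ((2*h > 2*t - 2 → (2*j = -2 ∨ (¬(2*h = data[pos] + 8)))) ∧ ((¬(2*h > 2*t - 2)) → (4*y = -8 ∨ (¬(6*h = data[pos]))))))
Answer: WP = (t > 9 → (2*j = -2 ∨ (¬(2*h = store(data, j, 2*pos)[pos] + 8)))) ∧ ((¬(t > 9)) → ((2*h > 2*t - 2 → (2*j = -2 ∨ (¬(2*h = data[pos] + 8)))) ∧ ((¬(2*h > 2*t - 2)) → (4*y = -8 ∨ (¬(6*h = data[pos]))))))


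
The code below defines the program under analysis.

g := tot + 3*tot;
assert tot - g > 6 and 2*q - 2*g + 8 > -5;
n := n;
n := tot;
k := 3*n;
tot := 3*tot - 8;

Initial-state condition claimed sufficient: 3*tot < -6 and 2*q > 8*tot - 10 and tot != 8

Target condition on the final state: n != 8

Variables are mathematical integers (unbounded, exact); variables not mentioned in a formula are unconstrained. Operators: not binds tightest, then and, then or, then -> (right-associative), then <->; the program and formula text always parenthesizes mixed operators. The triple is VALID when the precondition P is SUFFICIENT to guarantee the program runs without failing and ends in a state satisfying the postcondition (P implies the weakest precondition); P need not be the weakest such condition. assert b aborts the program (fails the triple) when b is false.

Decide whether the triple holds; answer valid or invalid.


Working backward. After the program, n != 8 must hold.
Before tot := 3*tot - 8: n != 8
Before k := 3*n: n != 8
Before n := tot: tot != 8
Before n := n: tot != 8
Before assert tot - g > 6 and 2*q - 2*g + 8 > -5: tot > g + 6 and 2*q > 2*g - 13 and tot != 8
Before g := tot + 3*tot: 3*tot < -6 and 2*q > 8*tot - 13 and tot != 8
The weakest precondition is 3*tot < -6 and 2*q > 8*tot - 13 and tot != 8.
Check whether 3*tot < -6 and 2*q > 8*tot - 10 and tot != 8 implies it.
Every state satisfying the precondition satisfies the weakest precondition: the implication holds.
Answer: valid


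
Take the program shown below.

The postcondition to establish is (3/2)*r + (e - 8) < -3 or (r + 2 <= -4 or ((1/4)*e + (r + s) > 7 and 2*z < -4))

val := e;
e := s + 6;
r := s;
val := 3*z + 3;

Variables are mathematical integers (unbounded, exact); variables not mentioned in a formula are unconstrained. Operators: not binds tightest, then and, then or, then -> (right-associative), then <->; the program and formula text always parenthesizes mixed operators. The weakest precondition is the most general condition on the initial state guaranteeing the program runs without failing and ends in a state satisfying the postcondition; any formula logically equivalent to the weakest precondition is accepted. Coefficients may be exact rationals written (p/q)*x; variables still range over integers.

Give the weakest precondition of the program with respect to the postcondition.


Working backward. After the program, the postcondition (3/2)*r + (e - 8) < -3 or (r + 2 <= -4 or ((1/4)*e + (r + s) > 7 and 2*z < -4)) must hold; in canonical form it is e + (3/2)*r < 5 or r <= -6 or ((1/4)*e + r + s > 7 and 2*z < -4).
Before val := 3*z + 3: e + (3/2)*r < 5 or r <= -6 or ((1/4)*e + r + s > 7 and 2*z < -4)
Before r := s: e + (3/2)*s < 5 or s <= -6 or ((1/4)*e + 2*s > 7 and 2*z < -4)
Before e := s + 6: (5/2)*s < -1 or s <= -6 or ((9/4)*s > 11/2 and 2*z < -4)
Before val := e: (5/2)*s < -1 or s <= -6 or ((9/4)*s > 11/2 and 2*z < -4)
Answer: WP = (5/2)*s < -1 or s <= -6 or ((9/4)*s > 11/2 and 2*z < -4)


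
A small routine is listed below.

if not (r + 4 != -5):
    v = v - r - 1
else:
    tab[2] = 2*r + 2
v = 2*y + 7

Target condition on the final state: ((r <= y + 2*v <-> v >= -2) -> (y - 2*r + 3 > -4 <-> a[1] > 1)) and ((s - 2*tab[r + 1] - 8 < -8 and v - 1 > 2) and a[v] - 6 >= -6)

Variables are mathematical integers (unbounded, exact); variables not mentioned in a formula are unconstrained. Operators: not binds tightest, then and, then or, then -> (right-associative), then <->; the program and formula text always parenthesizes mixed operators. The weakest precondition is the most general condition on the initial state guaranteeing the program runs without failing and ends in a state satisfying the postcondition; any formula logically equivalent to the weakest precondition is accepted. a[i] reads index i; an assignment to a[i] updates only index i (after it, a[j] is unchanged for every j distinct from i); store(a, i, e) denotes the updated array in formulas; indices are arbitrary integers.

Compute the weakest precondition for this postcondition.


Working backward. After the program, the postcondition ((r <= y + 2*v <-> v >= -2) -> (y - 2*r + 3 > -4 <-> a[1] > 1)) and ((s - 2*tab[r + 1] - 8 < -8 and v - 1 > 2) and a[v] - 6 >= -6) must hold; in canonical form it is ((r <= 2*v + y <-> v >= -2) -> (y > 2*r - 7 <-> a[1] > 1)) and s < 2*tab[r + 1] and v > 3 and a[v] >= 0.
Before v := 2*y + 7: ((r <= 5*y + 14 <-> 2*y >= -9) -> (y > 2*r - 7 <-> a[1] > 1)) and s < 2*tab[r + 1] and 2*y > -4 and a[2*y + 7] >= 0
Then branch requires ((r <= 5*y + 14 <-> 2*y >= -9) -> (y > 2*r - 7 <-> a[1] > 1)) and s < 2*tab[r + 1] and 2*y > -4 and a[2*y + 7] >= 0; else branch requires ((r <= 5*y + 14 <-> 2*y >= -9) -> (y > 2*r - 7 <-> a[1] > 1)) and s < 2*store(tab, 2, 2*r + 2)[r + 1] and 2*y > -4 and a[2*y + 7] >= 0.
Before the if: ((not (r != -9)) -> (((r <= 5*y + 14 <-> 2*y >= -9) -> (y > 2*r - 7 <-> a[1] > 1)) and s < 2*tab[r + 1] and 2*y > -4 and a[2*y + 7] >= 0)) and (r != -9 -> (((r <= 5*y + 14 <-> 2*y >= -9) -> (y > 2*r - 7 <-> a[1] > 1)) and s < 2*store(tab, 2, 2*r + 2)[r + 1] and 2*y > -4 and a[2*y + 7] >= 0))
Answer: WP = ((not (r != -9)) -> (((r <= 5*y + 14 <-> 2*y >= -9) -> (y > 2*r - 7 <-> a[1] > 1)) and s < 2*tab[r + 1] and 2*y > -4 and a[2*y + 7] >= 0)) and (r != -9 -> (((r <= 5*y + 14 <-> 2*y >= -9) -> (y > 2*r - 7 <-> a[1] > 1)) and s < 2*store(tab, 2, 2*r + 2)[r + 1] and 2*y > -4 and a[2*y + 7] >= 0))


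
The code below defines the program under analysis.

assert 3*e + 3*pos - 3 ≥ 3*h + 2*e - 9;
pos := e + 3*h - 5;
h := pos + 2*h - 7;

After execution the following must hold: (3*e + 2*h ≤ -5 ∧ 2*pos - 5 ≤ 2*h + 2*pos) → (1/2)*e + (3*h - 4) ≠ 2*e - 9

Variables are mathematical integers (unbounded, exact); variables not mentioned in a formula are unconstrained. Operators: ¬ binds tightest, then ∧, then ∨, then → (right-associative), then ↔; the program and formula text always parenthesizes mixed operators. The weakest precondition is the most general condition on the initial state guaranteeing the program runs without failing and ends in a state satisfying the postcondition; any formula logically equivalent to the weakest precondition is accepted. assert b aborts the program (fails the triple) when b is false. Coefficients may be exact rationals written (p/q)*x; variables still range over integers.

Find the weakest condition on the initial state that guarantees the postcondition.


Working backward. After the program, the postcondition (3*e + 2*h ≤ -5 ∧ 2*pos - 5 ≤ 2*h + 2*pos) → (1/2)*e + (3*h - 4) ≠ 2*e - 9 must hold; in canonical form it is (3*e + 2*h ≤ -5 ∧ 2*h ≥ -5) → 3*h ≠ (3/2)*e - 5.
Before h := pos + 2*h - 7: (3*e + 4*h + 2*pos ≤ 9 ∧ 4*h + 2*pos ≥ 9) → 6*h + 3*pos ≠ (3/2)*e + 16
Before pos := e + 3*h - 5: (5*e + 10*h ≤ 19 ∧ 2*e + 10*h ≥ 19) → (3/2)*e + 15*h ≠ 31
Before assert 3*e + 3*pos - 3 ≥ 3*h + 2*e - 9: e + 3*pos ≥ 3*h - 6 ∧ ((5*e + 10*h ≤ 19 ∧ 2*e + 10*h ≥ 19) → (3/2)*e + 15*h ≠ 31)
Answer: WP = e + 3*pos ≥ 3*h - 6 ∧ ((5*e + 10*h ≤ 19 ∧ 2*e + 10*h ≥ 19) → (3/2)*e + 15*h ≠ 31)


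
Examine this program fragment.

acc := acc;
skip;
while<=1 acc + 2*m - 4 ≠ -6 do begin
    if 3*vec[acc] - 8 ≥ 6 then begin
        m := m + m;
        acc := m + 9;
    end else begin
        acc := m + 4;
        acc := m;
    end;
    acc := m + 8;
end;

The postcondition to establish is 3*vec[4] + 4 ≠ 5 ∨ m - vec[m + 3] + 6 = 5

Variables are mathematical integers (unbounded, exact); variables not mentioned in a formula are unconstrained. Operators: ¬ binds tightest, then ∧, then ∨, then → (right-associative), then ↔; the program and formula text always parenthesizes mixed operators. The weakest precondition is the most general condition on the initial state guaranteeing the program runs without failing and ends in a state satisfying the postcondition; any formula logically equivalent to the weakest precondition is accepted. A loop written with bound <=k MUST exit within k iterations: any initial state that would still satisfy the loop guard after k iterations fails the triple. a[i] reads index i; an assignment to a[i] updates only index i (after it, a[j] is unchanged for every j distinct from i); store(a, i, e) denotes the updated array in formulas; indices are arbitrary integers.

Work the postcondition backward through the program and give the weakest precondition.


Working backward. After the program, the postcondition 3*vec[4] + 4 ≠ 5 ∨ m - vec[m + 3] + 6 = 5 must hold; in canonical form it is 3*vec[4] ≠ 1 ∨ m = vec[m + 3] - 1.
Before the loop (bound <=1), unroll the exhaustion recursion (WP_0 = exit-now case; WP_j = one more guarded iteration, up to j = 1):
  WP_0: (¬(acc + 2*m ≠ -2)) ∧ (3*vec[4] ≠ 1 ∨ m = vec[m + 3] - 1)
  WP_1: (acc + 2*m ≠ -2 → ((3*vec[acc] ≥ 14 → ((¬(6*m ≠ -10)) ∧ (3*vec[4] ≠ 1 ∨ 2*m = vec[2*m + 3] - 1))) ∧ ((¬(3*vec[acc] ≥ 14)) → ((¬(3*m ≠ -10)) ∧ (3*vec[4] ≠ 1 ∨ m = vec[m + 3] - 1))))) ∧ ((¬(acc + 2*m ≠ -2)) → (3*vec[4] ≠ 1 ∨ m = vec[m + 3] - 1))
So before the loop: (acc + 2*m ≠ -2 → ((3*vec[acc] ≥ 14 → ((¬(6*m ≠ -10)) ∧ (3*vec[4] ≠ 1 ∨ 2*m = vec[2*m + 3] - 1))) ∧ ((¬(3*vec[acc] ≥ 14)) → ((¬(3*m ≠ -10)) ∧ (3*vec[4] ≠ 1 ∨ m = vec[m + 3] - 1))))) ∧ ((¬(acc + 2*m ≠ -2)) → (3*vec[4] ≠ 1 ∨ m = vec[m + 3] - 1))
Before skip: (acc + 2*m ≠ -2 → ((3*vec[acc] ≥ 14 → ((¬(6*m ≠ -10)) ∧ (3*vec[4] ≠ 1 ∨ 2*m = vec[2*m + 3] - 1))) ∧ ((¬(3*vec[acc] ≥ 14)) → ((¬(3*m ≠ -10)) ∧ (3*vec[4] ≠ 1 ∨ m = vec[m + 3] - 1))))) ∧ ((¬(acc + 2*m ≠ -2)) → (3*vec[4] ≠ 1 ∨ m = vec[m + 3] - 1))
Before acc := acc: (acc + 2*m ≠ -2 → ((3*vec[acc] ≥ 14 → ((¬(6*m ≠ -10)) ∧ (3*vec[4] ≠ 1 ∨ 2*m = vec[2*m + 3] - 1))) ∧ ((¬(3*vec[acc] ≥ 14)) → ((¬(3*m ≠ -10)) ∧ (3*vec[4] ≠ 1 ∨ m = vec[m + 3] - 1))))) ∧ ((¬(acc + 2*m ≠ -2)) → (3*vec[4] ≠ 1 ∨ m = vec[m + 3] - 1))
Answer: WP = (acc + 2*m ≠ -2 → ((3*vec[acc] ≥ 14 → ((¬(6*m ≠ -10)) ∧ (3*vec[4] ≠ 1 ∨ 2*m = vec[2*m + 3] - 1))) ∧ ((¬(3*vec[acc] ≥ 14)) → ((¬(3*m ≠ -10)) ∧ (3*vec[4] ≠ 1 ∨ m = vec[m + 3] - 1))))) ∧ ((¬(acc + 2*m ≠ -2)) → (3*vec[4] ≠ 1 ∨ m = vec[m + 3] - 1))
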